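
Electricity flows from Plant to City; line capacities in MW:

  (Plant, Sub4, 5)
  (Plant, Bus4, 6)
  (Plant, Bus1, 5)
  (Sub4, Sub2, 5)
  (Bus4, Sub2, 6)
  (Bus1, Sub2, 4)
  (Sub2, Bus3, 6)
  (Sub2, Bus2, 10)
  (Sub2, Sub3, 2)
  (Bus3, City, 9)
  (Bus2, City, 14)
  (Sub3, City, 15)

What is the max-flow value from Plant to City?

Augment Plant→Sub4→Sub2→Bus3→City: bottleneck 5, flow now 5.
Augment Plant→Bus4→Sub2→Bus3→City: bottleneck 1, flow now 6.
Augment Plant→Bus4→Sub2→Bus2→City: bottleneck 5, flow now 11.
Augment Plant→Bus1→Sub2→Bus2→City: bottleneck 4, flow now 15.
No augmenting path remains; maximum flow = 15.
In the residual graph, reachable from Plant: {Plant, Bus1}.
Min-cut edges: Plant→Sub4 (5), Plant→Bus4 (6), Bus1→Sub2 (4); capacity 5 + 6 + 4 = 15.
This cut is saturated, so no flow can exceed 15.

15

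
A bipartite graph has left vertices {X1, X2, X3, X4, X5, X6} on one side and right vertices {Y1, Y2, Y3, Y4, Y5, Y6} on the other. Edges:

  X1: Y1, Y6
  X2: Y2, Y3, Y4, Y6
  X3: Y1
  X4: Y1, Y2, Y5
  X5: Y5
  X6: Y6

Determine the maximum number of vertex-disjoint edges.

5

Unit-capacity flow: source→left, listed edges, right→sink; max matching = max flow.
Augmenting path X1→Y1 (+1); matched 1.
Augmenting path X2→Y2 (+1); matched 2.
Augmenting path X4→Y5 (+1); matched 3.
Augmenting path X6→Y6 (+1); matched 4.
Augmenting path X5→Y5→X4→Y2→X2→Y3 (+1); matched 5.
No augmenting path remains; maximum matching = 5.
König certificate: {X2, X4, X5, Y1, Y6} is a vertex cover of size 5 (every listed pair touches it), so no matching can be larger.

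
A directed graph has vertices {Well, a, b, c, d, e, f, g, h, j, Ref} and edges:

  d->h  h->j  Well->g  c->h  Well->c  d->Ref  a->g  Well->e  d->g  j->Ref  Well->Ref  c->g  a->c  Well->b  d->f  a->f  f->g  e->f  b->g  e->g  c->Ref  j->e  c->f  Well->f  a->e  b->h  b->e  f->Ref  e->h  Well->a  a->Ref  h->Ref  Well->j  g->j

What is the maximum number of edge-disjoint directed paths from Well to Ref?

Assign every edge capacity 1; by Menger, the answer equals the max flow.
Path Well→Ref (+1); total 1.
Path Well→a→Ref (+1); total 2.
Path Well→c→Ref (+1); total 3.
Path Well→f→Ref (+1); total 4.
Path Well→j→Ref (+1); total 5.
Path Well→b→h→Ref (+1); total 6.
No residual Well→Ref path; max flow = 6.
Certifying cut of size 6: {Well→Ref, Well→a, Well→c, f→Ref, h→Ref, j→Ref}.

6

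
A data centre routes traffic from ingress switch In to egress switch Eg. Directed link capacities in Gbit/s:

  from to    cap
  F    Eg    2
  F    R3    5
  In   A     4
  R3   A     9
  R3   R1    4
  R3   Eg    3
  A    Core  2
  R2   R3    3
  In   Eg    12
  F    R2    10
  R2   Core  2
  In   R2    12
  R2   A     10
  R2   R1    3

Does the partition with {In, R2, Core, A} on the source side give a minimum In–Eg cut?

Given cut capacity: 12 + 3 + 3 = 18.
Augment In→Eg: bottleneck 12, flow now 12.
Augment In→R2→R3→Eg: bottleneck 3, flow now 15.
No augmenting path remains; maximum flow = 15.
In the residual graph, reachable from In: {In, R2, Core, R1, A}.
Min-cut edges: In→Eg (12), R2→R3 (3); capacity 12 + 3 = 15.
Cut capacity 18 exceeds the max flow 15, so it is not minimum.

No — its capacity is 18, but the minimum cut has capacity 15.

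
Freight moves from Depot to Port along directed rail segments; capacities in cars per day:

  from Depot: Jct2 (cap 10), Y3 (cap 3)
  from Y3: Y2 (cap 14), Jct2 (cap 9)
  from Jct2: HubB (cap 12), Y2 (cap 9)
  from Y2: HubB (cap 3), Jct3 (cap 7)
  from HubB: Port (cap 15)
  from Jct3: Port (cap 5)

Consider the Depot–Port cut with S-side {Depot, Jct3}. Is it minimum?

Given cut capacity: 3 + 10 + 5 = 18.
Augment Depot→Jct2→HubB→Port: bottleneck 10, flow now 10.
Augment Depot→Y3→Jct2→HubB→Port: bottleneck 2, flow now 12.
Augment Depot→Y3→Y2→HubB→Port: bottleneck 1, flow now 13.
No augmenting path remains; maximum flow = 13.
In the residual graph, reachable from Depot: {Depot}.
Min-cut edges: Depot→Y3 (3), Depot→Jct2 (10); capacity 3 + 10 = 13.
Cut capacity 18 exceeds the max flow 13, so it is not minimum.

No — its capacity is 18, but the minimum cut has capacity 13.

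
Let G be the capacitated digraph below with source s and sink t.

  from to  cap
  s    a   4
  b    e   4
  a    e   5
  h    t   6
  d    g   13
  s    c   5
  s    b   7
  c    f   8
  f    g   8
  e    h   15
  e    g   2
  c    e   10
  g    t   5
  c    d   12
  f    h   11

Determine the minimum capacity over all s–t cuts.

11

Augment s→a→e→g→t: bottleneck 2, flow now 2.
Augment s→a→e→h→t: bottleneck 2, flow now 4.
Augment s→b→e→h→t: bottleneck 4, flow now 8.
Augment s→c→d→g→t: bottleneck 3, flow now 11.
No augmenting path remains; maximum flow = 11.
By max-flow min-cut, the minimum cut capacity equals the max flow.
In the residual graph, reachable from s: {s, a, b, c, d, e, f, g, h}.
Min-cut edges: g→t (5), h→t (6); capacity 5 + 6 = 11.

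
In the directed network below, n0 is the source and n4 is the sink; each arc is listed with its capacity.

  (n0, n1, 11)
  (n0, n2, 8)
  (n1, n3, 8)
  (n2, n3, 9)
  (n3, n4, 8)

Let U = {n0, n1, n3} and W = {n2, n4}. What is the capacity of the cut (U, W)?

16

Edges leaving {n0, n1, n3}: n0→n2 (8), n3→n4 (8).
Cut capacity = 8 + 8 = 16.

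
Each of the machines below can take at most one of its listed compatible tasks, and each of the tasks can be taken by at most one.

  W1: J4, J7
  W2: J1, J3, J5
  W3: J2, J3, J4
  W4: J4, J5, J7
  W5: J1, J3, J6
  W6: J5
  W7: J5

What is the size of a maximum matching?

Unit-capacity flow: source→left, listed edges, right→sink; max matching = max flow.
Augmenting path W1→J4 (+1); matched 1.
Augmenting path W2→J1 (+1); matched 2.
Augmenting path W3→J2 (+1); matched 3.
Augmenting path W4→J5 (+1); matched 4.
Augmenting path W5→J3 (+1); matched 5.
Augmenting path W6→J5→W4→J7 (+1); matched 6.
No augmenting path remains; maximum matching = 6.
König certificate: {W1, W2, W3, W4, W5, J5} is a vertex cover of size 6 (every listed pair touches it), so no matching can be larger.

6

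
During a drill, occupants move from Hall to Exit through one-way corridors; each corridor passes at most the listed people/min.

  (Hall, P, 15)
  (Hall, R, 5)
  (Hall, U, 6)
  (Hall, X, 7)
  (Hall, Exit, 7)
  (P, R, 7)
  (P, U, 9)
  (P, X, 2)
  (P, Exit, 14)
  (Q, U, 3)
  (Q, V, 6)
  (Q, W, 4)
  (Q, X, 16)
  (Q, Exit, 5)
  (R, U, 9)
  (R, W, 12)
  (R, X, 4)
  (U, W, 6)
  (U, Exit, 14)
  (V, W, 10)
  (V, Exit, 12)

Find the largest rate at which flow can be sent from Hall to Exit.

Augment Hall→Exit: bottleneck 7, flow now 7.
Augment Hall→P→Exit: bottleneck 14, flow now 21.
Augment Hall→U→Exit: bottleneck 6, flow now 27.
Augment Hall→P→U→Exit: bottleneck 1, flow now 28.
Augment Hall→R→U→Exit: bottleneck 5, flow now 33.
No augmenting path remains; maximum flow = 33.
In the residual graph, reachable from Hall: {Hall, X}.
Min-cut edges: Hall→P (15), Hall→R (5), Hall→U (6), Hall→Exit (7); capacity 15 + 5 + 6 + 7 = 33.
This cut is saturated, so no flow can exceed 33.

33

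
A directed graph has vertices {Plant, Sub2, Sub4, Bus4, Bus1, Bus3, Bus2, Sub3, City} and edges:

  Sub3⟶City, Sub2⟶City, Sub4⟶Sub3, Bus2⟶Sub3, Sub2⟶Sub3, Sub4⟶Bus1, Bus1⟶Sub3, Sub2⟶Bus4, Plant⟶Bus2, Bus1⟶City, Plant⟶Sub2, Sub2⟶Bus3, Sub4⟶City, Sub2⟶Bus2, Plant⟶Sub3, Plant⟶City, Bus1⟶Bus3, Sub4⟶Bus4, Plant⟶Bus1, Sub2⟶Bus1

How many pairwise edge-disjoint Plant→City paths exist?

Assign every edge capacity 1; by Menger, the answer equals the max flow.
Path Plant→City (+1); total 1.
Path Plant→Sub2→City (+1); total 2.
Path Plant→Bus1→City (+1); total 3.
Path Plant→Sub3→City (+1); total 4.
No residual Plant→City path; max flow = 4.
Certifying cut of size 4: {Plant→Bus1, Plant→City, Plant→Sub2, Sub3→City}.

4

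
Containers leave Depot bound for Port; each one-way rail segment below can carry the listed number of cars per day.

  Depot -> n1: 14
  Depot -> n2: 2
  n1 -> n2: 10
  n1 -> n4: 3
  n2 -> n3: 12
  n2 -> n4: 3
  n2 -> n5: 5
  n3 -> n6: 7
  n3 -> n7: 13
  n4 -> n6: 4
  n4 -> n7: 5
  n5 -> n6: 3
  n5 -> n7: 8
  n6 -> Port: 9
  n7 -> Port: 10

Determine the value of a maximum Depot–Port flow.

15

Augment Depot→n1→n4→n6→Port: bottleneck 3, flow now 3.
Augment Depot→n2→n3→n6→Port: bottleneck 2, flow now 5.
Augment Depot→n1→n2→n3→n6→Port: bottleneck 4, flow now 9.
Augment Depot→n1→n2→n3→n7→Port: bottleneck 6, flow now 15.
No augmenting path remains; maximum flow = 15.
In the residual graph, reachable from Depot: {Depot, n1}.
Min-cut edges: Depot→n2 (2), n1→n2 (10), n1→n4 (3); capacity 2 + 10 + 3 = 15.
This cut is saturated, so no flow can exceed 15.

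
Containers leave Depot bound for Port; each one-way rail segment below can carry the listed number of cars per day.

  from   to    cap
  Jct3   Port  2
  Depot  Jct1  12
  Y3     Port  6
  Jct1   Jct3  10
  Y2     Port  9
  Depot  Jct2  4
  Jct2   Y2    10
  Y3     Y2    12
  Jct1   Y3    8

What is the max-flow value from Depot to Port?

Augment Depot→Jct1→Y3→Port: bottleneck 6, flow now 6.
Augment Depot→Jct1→Jct3→Port: bottleneck 2, flow now 8.
Augment Depot→Jct2→Y2→Port: bottleneck 4, flow now 12.
Augment Depot→Jct1→Y3→Y2→Port: bottleneck 2, flow now 14.
No augmenting path remains; maximum flow = 14.
In the residual graph, reachable from Depot: {Depot, Jct1, Jct3}.
Min-cut edges: Depot→Jct2 (4), Jct1→Y3 (8), Jct3→Port (2); capacity 4 + 8 + 2 = 14.
This cut is saturated, so no flow can exceed 14.

14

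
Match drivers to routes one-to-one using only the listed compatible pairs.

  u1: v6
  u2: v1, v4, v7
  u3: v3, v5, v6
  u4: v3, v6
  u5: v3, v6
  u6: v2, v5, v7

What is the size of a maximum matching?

5

Unit-capacity flow: source→left, listed edges, right→sink; max matching = max flow.
Augmenting path u1→v6 (+1); matched 1.
Augmenting path u2→v1 (+1); matched 2.
Augmenting path u3→v3 (+1); matched 3.
Augmenting path u6→v2 (+1); matched 4.
Augmenting path u4→v3→u3→v5 (+1); matched 5.
No augmenting path remains; maximum matching = 5.
König certificate: {u2, u3, u6, v3, v6} is a vertex cover of size 5 (every listed pair touches it), so no matching can be larger.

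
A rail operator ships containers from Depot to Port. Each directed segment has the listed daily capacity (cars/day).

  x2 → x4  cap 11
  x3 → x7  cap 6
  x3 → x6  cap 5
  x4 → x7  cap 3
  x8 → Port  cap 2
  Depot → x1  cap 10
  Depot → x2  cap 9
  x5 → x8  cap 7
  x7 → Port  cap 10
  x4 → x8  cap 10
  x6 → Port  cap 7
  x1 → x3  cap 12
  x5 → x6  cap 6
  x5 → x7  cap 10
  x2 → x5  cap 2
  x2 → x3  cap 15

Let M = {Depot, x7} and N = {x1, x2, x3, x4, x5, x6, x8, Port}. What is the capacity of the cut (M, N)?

29

Edges leaving {Depot, x7}: Depot→x1 (10), Depot→x2 (9), x7→Port (10).
Cut capacity = 10 + 9 + 10 = 29.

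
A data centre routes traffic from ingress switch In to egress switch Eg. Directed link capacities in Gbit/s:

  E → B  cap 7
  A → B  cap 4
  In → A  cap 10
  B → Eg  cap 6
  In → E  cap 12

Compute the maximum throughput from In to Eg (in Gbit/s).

Augment In→A→B→Eg: bottleneck 4, flow now 4.
Augment In→E→B→Eg: bottleneck 2, flow now 6.
No augmenting path remains; maximum flow = 6.
In the residual graph, reachable from In: {In, A, E, B}.
Min-cut edges: B→Eg (6); capacity 6 = 6.
This cut is saturated, so no flow can exceed 6.

6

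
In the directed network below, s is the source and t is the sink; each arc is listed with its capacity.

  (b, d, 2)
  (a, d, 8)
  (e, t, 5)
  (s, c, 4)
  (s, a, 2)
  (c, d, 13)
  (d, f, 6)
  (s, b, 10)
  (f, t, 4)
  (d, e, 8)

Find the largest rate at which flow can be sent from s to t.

Augment s→a→d→e→t: bottleneck 2, flow now 2.
Augment s→b→d→e→t: bottleneck 2, flow now 4.
Augment s→c→d→e→t: bottleneck 1, flow now 5.
Augment s→c→d→f→t: bottleneck 3, flow now 8.
No augmenting path remains; maximum flow = 8.
In the residual graph, reachable from s: {s, b}.
Min-cut edges: s→a (2), s→c (4), b→d (2); capacity 2 + 4 + 2 = 8.
This cut is saturated, so no flow can exceed 8.

8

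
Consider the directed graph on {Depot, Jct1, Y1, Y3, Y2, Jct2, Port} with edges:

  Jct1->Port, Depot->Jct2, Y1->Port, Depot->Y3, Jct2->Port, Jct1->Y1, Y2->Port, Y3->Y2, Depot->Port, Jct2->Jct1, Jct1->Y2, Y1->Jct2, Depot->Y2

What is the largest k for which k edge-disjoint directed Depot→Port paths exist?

Assign every edge capacity 1; by Menger, the answer equals the max flow.
Path Depot→Port (+1); total 1.
Path Depot→Y2→Port (+1); total 2.
Path Depot→Jct2→Port (+1); total 3.
No residual Depot→Port path; max flow = 3.
Certifying cut of size 3: {Depot→Jct2, Depot→Port, Y2→Port}.

3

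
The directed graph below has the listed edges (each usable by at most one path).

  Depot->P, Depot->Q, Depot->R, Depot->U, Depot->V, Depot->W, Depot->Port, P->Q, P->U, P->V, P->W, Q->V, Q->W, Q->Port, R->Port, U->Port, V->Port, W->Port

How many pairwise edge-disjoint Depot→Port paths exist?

Assign every edge capacity 1; by Menger, the answer equals the max flow.
Path Depot→Port (+1); total 1.
Path Depot→Q→Port (+1); total 2.
Path Depot→R→Port (+1); total 3.
Path Depot→U→Port (+1); total 4.
Path Depot→V→Port (+1); total 5.
Path Depot→W→Port (+1); total 6.
No residual Depot→Port path; max flow = 6.
Certifying cut of size 6: {Depot→Port, Depot→R, Q→Port, U→Port, V→Port, W→Port}.

6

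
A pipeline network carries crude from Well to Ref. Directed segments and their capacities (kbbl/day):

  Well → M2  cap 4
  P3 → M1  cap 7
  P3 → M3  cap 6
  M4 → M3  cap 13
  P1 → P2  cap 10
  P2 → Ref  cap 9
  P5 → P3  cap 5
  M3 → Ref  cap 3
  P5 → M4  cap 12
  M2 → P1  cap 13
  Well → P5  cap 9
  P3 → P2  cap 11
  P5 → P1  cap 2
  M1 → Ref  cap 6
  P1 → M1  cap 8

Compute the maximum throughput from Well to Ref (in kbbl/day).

Augment Well→P5→M4→M3→Ref: bottleneck 3, flow now 3.
Augment Well→P5→P3→P2→Ref: bottleneck 5, flow now 8.
Augment Well→P5→P1→P2→Ref: bottleneck 1, flow now 9.
Augment Well→M2→P1→P2→Ref: bottleneck 3, flow now 12.
Augment Well→M2→P1→M1→Ref: bottleneck 1, flow now 13.
No augmenting path remains; maximum flow = 13.
In the residual graph, reachable from Well: {Well}.
Min-cut edges: Well→P5 (9), Well→M2 (4); capacity 9 + 4 = 13.
This cut is saturated, so no flow can exceed 13.

13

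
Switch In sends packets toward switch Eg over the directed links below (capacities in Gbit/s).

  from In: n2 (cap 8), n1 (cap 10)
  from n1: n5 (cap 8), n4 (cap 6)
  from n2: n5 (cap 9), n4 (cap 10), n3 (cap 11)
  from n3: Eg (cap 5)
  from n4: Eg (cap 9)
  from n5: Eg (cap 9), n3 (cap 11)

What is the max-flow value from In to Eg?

Augment In→n1→n4→Eg: bottleneck 6, flow now 6.
Augment In→n1→n5→Eg: bottleneck 4, flow now 10.
Augment In→n2→n3→Eg: bottleneck 5, flow now 15.
Augment In→n2→n4→Eg: bottleneck 3, flow now 18.
No augmenting path remains; maximum flow = 18.
In the residual graph, reachable from In: {In}.
Min-cut edges: In→n1 (10), In→n2 (8); capacity 10 + 8 = 18.
This cut is saturated, so no flow can exceed 18.

18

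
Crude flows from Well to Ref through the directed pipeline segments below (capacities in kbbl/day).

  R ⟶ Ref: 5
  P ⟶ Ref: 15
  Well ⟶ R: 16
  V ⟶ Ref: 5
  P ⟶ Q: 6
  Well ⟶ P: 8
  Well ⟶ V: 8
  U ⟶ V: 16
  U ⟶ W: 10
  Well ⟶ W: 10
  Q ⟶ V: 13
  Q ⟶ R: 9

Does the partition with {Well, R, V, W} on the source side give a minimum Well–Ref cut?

Given cut capacity: 8 + 5 + 5 = 18.
Augment Well→P→Ref: bottleneck 8, flow now 8.
Augment Well→R→Ref: bottleneck 5, flow now 13.
Augment Well→V→Ref: bottleneck 5, flow now 18.
No augmenting path remains; maximum flow = 18.
Cut capacity 18 equals the max flow, so it is a minimum cut.

Yes — it is a minimum cut (capacity 18).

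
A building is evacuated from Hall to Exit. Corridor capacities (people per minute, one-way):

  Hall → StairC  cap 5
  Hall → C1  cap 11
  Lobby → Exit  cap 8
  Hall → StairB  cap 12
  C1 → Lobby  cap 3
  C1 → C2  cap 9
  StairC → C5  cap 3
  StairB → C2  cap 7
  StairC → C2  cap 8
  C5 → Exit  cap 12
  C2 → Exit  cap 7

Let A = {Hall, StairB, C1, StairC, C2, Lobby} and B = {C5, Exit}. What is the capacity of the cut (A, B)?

18

Edges leaving {Hall, StairB, C1, StairC, C2, Lobby}: StairC→C5 (3), C2→Exit (7), Lobby→Exit (8).
Cut capacity = 3 + 7 + 8 = 18.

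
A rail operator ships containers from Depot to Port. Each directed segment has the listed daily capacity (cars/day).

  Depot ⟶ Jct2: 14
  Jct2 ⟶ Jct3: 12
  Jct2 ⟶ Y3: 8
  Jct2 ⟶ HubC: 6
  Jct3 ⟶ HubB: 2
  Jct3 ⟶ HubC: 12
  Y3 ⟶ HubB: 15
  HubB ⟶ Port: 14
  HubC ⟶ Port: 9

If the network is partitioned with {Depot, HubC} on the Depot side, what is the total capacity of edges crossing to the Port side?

23

Edges leaving {Depot, HubC}: Depot→Jct2 (14), HubC→Port (9).
Cut capacity = 14 + 9 = 23.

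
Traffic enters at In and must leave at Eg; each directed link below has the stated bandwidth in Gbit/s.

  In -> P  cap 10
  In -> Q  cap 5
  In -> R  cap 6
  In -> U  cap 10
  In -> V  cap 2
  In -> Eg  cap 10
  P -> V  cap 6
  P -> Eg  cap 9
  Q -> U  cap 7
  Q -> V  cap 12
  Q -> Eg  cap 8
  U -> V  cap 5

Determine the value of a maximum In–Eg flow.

Augment In→Eg: bottleneck 10, flow now 10.
Augment In→P→Eg: bottleneck 9, flow now 19.
Augment In→Q→Eg: bottleneck 5, flow now 24.
No augmenting path remains; maximum flow = 24.
In the residual graph, reachable from In: {In, P, R, U, V}.
Min-cut edges: In→Q (5), In→Eg (10), P→Eg (9); capacity 5 + 10 + 9 = 24.
This cut is saturated, so no flow can exceed 24.

24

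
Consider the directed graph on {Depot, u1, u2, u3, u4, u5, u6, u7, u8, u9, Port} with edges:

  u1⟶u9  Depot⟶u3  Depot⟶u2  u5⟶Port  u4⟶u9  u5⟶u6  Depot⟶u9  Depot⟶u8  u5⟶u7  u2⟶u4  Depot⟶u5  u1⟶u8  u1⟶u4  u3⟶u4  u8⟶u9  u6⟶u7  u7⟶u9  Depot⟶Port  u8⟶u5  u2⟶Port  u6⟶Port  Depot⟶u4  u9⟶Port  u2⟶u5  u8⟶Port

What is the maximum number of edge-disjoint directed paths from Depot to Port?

5

Assign every edge capacity 1; by Menger, the answer equals the max flow.
Path Depot→Port (+1); total 1.
Path Depot→u2→Port (+1); total 2.
Path Depot→u5→Port (+1); total 3.
Path Depot→u8→Port (+1); total 4.
Path Depot→u9→Port (+1); total 5.
No residual Depot→Port path; max flow = 5.
Certifying cut of size 5: {Depot→Port, Depot→u2, Depot→u5, Depot→u8, u9→Port}.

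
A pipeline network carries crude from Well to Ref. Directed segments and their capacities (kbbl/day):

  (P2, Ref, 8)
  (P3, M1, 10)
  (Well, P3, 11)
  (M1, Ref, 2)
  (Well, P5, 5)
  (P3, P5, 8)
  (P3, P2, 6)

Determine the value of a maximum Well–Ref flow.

Augment Well→P3→M1→Ref: bottleneck 2, flow now 2.
Augment Well→P3→P2→Ref: bottleneck 6, flow now 8.
No augmenting path remains; maximum flow = 8.
In the residual graph, reachable from Well: {Well, P3, P5, M1}.
Min-cut edges: P3→P2 (6), M1→Ref (2); capacity 6 + 2 = 8.
This cut is saturated, so no flow can exceed 8.

8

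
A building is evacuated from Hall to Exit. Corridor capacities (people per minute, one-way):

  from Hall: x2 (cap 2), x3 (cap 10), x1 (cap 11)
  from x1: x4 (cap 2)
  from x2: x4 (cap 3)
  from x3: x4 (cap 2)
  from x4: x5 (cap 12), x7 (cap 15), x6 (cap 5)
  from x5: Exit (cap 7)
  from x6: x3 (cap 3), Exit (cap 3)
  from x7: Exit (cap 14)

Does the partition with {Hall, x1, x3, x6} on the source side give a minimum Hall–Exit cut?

No — its capacity is 9, but the minimum cut has capacity 6.

Given cut capacity: 2 + 2 + 2 + 3 = 9.
Augment Hall→x1→x4→x5→Exit: bottleneck 2, flow now 2.
Augment Hall→x2→x4→x5→Exit: bottleneck 2, flow now 4.
Augment Hall→x3→x4→x5→Exit: bottleneck 2, flow now 6.
No augmenting path remains; maximum flow = 6.
In the residual graph, reachable from Hall: {Hall, x1, x3}.
Min-cut edges: Hall→x2 (2), x1→x4 (2), x3→x4 (2); capacity 2 + 2 + 2 = 6.
Cut capacity 9 exceeds the max flow 6, so it is not minimum.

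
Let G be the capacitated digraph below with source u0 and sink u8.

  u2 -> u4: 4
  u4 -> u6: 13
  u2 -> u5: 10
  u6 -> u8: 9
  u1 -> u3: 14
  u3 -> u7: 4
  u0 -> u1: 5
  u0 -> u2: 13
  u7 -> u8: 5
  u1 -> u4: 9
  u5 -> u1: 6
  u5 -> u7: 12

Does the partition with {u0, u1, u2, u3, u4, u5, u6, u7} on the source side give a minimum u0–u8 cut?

Given cut capacity: 9 + 5 = 14.
Augment u0→u1→u3→u7→u8: bottleneck 4, flow now 4.
Augment u0→u1→u4→u6→u8: bottleneck 1, flow now 5.
Augment u0→u2→u4→u6→u8: bottleneck 4, flow now 9.
Augment u0→u2→u5→u7→u8: bottleneck 1, flow now 10.
Augment u0→u2→u5→u1→u4→u6→u8: bottleneck 4, flow now 14.
No augmenting path remains; maximum flow = 14.
Cut capacity 14 equals the max flow, so it is a minimum cut.

Yes — it is a minimum cut (capacity 14).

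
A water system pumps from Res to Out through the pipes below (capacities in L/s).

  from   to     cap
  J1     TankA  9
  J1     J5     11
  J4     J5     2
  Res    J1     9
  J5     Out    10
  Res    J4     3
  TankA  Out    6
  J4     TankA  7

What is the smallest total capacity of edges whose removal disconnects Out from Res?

Augment Res→J4→TankA→Out: bottleneck 3, flow now 3.
Augment Res→J1→TankA→Out: bottleneck 3, flow now 6.
Augment Res→J1→J5→Out: bottleneck 6, flow now 12.
No augmenting path remains; maximum flow = 12.
By max-flow min-cut, the minimum cut capacity equals the max flow.
In the residual graph, reachable from Res: {Res}.
Min-cut edges: Res→J4 (3), Res→J1 (9); capacity 3 + 9 = 12.

12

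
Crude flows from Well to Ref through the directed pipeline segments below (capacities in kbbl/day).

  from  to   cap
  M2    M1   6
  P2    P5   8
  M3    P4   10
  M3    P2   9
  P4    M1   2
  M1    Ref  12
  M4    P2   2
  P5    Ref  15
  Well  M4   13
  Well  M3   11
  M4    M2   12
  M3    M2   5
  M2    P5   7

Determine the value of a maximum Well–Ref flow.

Augment Well→M3→P4→M1→Ref: bottleneck 2, flow now 2.
Augment Well→M3→M2→P5→Ref: bottleneck 5, flow now 7.
Augment Well→M3→P2→P5→Ref: bottleneck 4, flow now 11.
Augment Well→M4→M2→P5→Ref: bottleneck 2, flow now 13.
Augment Well→M4→M2→M1→Ref: bottleneck 6, flow now 19.
Augment Well→M4→P2→P5→Ref: bottleneck 2, flow now 21.
Augment Well→M4→M2→M3→P2→P5→Ref: bottleneck 2, flow now 23. (uses reverse residual edge)
No augmenting path remains; maximum flow = 23.
In the residual graph, reachable from Well: {Well, M3, M4, P4, M2, P2}.
Min-cut edges: P4→M1 (2), M2→P5 (7), M2→M1 (6), P2→P5 (8); capacity 2 + 7 + 6 + 8 = 23.
This cut is saturated, so no flow can exceed 23.

23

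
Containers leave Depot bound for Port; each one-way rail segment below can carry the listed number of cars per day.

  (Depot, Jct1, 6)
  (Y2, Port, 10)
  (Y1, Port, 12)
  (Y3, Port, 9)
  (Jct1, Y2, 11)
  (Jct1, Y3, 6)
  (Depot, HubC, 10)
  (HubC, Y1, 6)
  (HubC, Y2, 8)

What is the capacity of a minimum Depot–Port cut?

16

Augment Depot→Jct1→Y3→Port: bottleneck 6, flow now 6.
Augment Depot→HubC→Y1→Port: bottleneck 6, flow now 12.
Augment Depot→HubC→Y2→Port: bottleneck 4, flow now 16.
No augmenting path remains; maximum flow = 16.
By max-flow min-cut, the minimum cut capacity equals the max flow.
In the residual graph, reachable from Depot: {Depot}.
Min-cut edges: Depot→Jct1 (6), Depot→HubC (10); capacity 6 + 10 = 16.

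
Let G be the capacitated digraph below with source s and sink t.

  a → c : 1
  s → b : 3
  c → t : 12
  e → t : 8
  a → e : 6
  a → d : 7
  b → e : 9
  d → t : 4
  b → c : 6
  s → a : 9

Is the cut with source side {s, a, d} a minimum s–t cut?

No — its capacity is 14, but the minimum cut has capacity 12.

Given cut capacity: 3 + 1 + 6 + 4 = 14.
Augment s→a→c→t: bottleneck 1, flow now 1.
Augment s→a→d→t: bottleneck 4, flow now 5.
Augment s→a→e→t: bottleneck 4, flow now 9.
Augment s→b→c→t: bottleneck 3, flow now 12.
No augmenting path remains; maximum flow = 12.
In the residual graph, reachable from s: {s}.
Min-cut edges: s→a (9), s→b (3); capacity 9 + 3 = 12.
Cut capacity 14 exceeds the max flow 12, so it is not minimum.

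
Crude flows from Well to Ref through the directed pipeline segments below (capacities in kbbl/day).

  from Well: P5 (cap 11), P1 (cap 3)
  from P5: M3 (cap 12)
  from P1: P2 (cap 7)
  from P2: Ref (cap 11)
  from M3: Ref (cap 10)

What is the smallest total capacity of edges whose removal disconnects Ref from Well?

13

Augment Well→P5→M3→Ref: bottleneck 10, flow now 10.
Augment Well→P1→P2→Ref: bottleneck 3, flow now 13.
No augmenting path remains; maximum flow = 13.
By max-flow min-cut, the minimum cut capacity equals the max flow.
In the residual graph, reachable from Well: {Well, P5, M3}.
Min-cut edges: Well→P1 (3), M3→Ref (10); capacity 3 + 10 = 13.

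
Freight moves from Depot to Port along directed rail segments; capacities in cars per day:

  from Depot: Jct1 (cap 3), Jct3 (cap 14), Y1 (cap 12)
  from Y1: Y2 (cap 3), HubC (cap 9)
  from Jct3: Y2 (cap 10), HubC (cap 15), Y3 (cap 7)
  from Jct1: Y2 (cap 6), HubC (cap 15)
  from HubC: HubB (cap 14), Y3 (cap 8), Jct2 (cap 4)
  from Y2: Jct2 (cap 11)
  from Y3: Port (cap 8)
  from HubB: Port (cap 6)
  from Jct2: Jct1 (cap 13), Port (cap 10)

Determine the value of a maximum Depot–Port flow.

24

Augment Depot→Jct3→Y3→Port: bottleneck 7, flow now 7.
Augment Depot→Y1→HubC→Y3→Port: bottleneck 1, flow now 8.
Augment Depot→Y1→HubC→HubB→Port: bottleneck 6, flow now 14.
Augment Depot→Y1→HubC→Jct2→Port: bottleneck 2, flow now 16.
Augment Depot→Y1→Y2→Jct2→Port: bottleneck 3, flow now 19.
Augment Depot→Jct3→HubC→Jct2→Port: bottleneck 2, flow now 21.
Augment Depot→Jct3→Y2→Jct2→Port: bottleneck 3, flow now 24.
No augmenting path remains; maximum flow = 24.
In the residual graph, reachable from Depot: {Depot, Y1, Jct3, Jct1, HubC, Y2, Y3, HubB, Jct2}.
Min-cut edges: Y3→Port (8), HubB→Port (6), Jct2→Port (10); capacity 8 + 6 + 10 = 24.
This cut is saturated, so no flow can exceed 24.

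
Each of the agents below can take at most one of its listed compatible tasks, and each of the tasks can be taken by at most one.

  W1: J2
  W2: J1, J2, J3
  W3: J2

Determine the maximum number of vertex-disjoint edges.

Unit-capacity flow: source→left, listed edges, right→sink; max matching = max flow.
Augmenting path W1→J2 (+1); matched 1.
Augmenting path W2→J1 (+1); matched 2.
No augmenting path remains; maximum matching = 2.
König certificate: {W2, J2} is a vertex cover of size 2 (every listed pair touches it), so no matching can be larger.

2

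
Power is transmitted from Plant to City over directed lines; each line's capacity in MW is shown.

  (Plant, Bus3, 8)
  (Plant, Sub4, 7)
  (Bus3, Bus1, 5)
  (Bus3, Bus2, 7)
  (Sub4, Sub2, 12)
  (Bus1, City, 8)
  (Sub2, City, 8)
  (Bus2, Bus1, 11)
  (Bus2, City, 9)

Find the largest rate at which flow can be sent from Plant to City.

Augment Plant→Bus3→Bus1→City: bottleneck 5, flow now 5.
Augment Plant→Bus3→Bus2→City: bottleneck 3, flow now 8.
Augment Plant→Sub4→Sub2→City: bottleneck 7, flow now 15.
No augmenting path remains; maximum flow = 15.
In the residual graph, reachable from Plant: {Plant}.
Min-cut edges: Plant→Bus3 (8), Plant→Sub4 (7); capacity 8 + 7 = 15.
This cut is saturated, so no flow can exceed 15.

15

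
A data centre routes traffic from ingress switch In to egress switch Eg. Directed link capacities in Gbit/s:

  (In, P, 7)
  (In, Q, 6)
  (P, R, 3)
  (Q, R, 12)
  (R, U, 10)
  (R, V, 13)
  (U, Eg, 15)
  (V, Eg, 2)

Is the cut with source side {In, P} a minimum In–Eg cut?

Given cut capacity: 6 + 3 = 9.
Augment In→P→R→U→Eg: bottleneck 3, flow now 3.
Augment In→Q→R→U→Eg: bottleneck 6, flow now 9.
No augmenting path remains; maximum flow = 9.
Cut capacity 9 equals the max flow, so it is a minimum cut.

Yes — it is a minimum cut (capacity 9).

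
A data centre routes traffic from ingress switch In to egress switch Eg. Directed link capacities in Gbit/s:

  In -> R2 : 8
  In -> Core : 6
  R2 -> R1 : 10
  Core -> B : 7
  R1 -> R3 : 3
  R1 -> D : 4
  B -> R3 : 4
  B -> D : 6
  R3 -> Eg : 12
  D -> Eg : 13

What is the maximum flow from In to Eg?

Augment In→R2→R1→R3→Eg: bottleneck 3, flow now 3.
Augment In→R2→R1→D→Eg: bottleneck 4, flow now 7.
Augment In→Core→B→R3→Eg: bottleneck 4, flow now 11.
Augment In→Core→B→D→Eg: bottleneck 2, flow now 13.
No augmenting path remains; maximum flow = 13.
In the residual graph, reachable from In: {In, R2, R1}.
Min-cut edges: In→Core (6), R1→R3 (3), R1→D (4); capacity 6 + 3 + 4 = 13.
This cut is saturated, so no flow can exceed 13.

13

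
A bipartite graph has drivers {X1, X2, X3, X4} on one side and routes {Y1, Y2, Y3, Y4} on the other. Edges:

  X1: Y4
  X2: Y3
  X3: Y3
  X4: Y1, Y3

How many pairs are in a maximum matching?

Unit-capacity flow: source→left, listed edges, right→sink; max matching = max flow.
Augmenting path X1→Y4 (+1); matched 1.
Augmenting path X2→Y3 (+1); matched 2.
Augmenting path X4→Y1 (+1); matched 3.
No augmenting path remains; maximum matching = 3.
König certificate: {X1, X4, Y3} is a vertex cover of size 3 (every listed pair touches it), so no matching can be larger.

3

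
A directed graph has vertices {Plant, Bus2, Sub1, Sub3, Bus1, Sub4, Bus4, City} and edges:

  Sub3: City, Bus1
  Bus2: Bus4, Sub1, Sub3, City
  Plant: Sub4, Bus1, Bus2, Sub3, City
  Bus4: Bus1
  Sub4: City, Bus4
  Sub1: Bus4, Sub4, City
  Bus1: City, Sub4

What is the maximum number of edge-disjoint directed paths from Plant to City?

Assign every edge capacity 1; by Menger, the answer equals the max flow.
Path Plant→City (+1); total 1.
Path Plant→Bus2→City (+1); total 2.
Path Plant→Sub3→City (+1); total 3.
Path Plant→Bus1→City (+1); total 4.
Path Plant→Sub4→City (+1); total 5.
No residual Plant→City path; max flow = 5.
Certifying cut of size 5: {Plant→Bus1, Plant→Bus2, Plant→City, Plant→Sub3, Plant→Sub4}.

5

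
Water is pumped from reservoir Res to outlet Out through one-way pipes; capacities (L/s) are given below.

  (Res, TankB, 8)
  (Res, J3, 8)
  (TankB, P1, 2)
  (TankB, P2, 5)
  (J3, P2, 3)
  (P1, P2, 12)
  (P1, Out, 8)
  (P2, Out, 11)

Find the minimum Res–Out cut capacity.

10

Augment Res→TankB→P1→Out: bottleneck 2, flow now 2.
Augment Res→TankB→P2→Out: bottleneck 5, flow now 7.
Augment Res→J3→P2→Out: bottleneck 3, flow now 10.
No augmenting path remains; maximum flow = 10.
By max-flow min-cut, the minimum cut capacity equals the max flow.
In the residual graph, reachable from Res: {Res, TankB, J3}.
Min-cut edges: TankB→P1 (2), TankB→P2 (5), J3→P2 (3); capacity 2 + 5 + 3 = 10.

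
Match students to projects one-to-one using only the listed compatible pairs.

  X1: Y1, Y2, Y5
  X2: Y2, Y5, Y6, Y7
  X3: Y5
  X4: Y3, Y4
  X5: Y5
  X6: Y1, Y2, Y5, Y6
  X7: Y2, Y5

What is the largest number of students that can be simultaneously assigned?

6

Unit-capacity flow: source→left, listed edges, right→sink; max matching = max flow.
Augmenting path X1→Y1 (+1); matched 1.
Augmenting path X2→Y2 (+1); matched 2.
Augmenting path X3→Y5 (+1); matched 3.
Augmenting path X4→Y3 (+1); matched 4.
Augmenting path X6→Y6 (+1); matched 5.
Augmenting path X7→Y2→X2→Y7 (+1); matched 6.
No augmenting path remains; maximum matching = 6.
König certificate: {X1, X2, X4, X6, X7, Y5} is a vertex cover of size 6 (every listed pair touches it), so no matching can be larger.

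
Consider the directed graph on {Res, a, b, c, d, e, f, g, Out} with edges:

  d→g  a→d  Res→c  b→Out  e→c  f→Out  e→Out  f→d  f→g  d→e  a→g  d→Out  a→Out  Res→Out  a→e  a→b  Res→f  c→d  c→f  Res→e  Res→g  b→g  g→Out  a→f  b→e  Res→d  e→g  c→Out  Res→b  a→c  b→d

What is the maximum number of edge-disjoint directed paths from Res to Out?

Assign every edge capacity 1; by Menger, the answer equals the max flow.
Path Res→Out (+1); total 1.
Path Res→b→Out (+1); total 2.
Path Res→c→Out (+1); total 3.
Path Res→d→Out (+1); total 4.
Path Res→e→Out (+1); total 5.
Path Res→f→Out (+1); total 6.
Path Res→g→Out (+1); total 7.
No residual Res→Out path; max flow = 7.
Certifying cut of size 7: {Res→Out, Res→b, Res→c, Res→d, Res→e, Res→f, Res→g}.

7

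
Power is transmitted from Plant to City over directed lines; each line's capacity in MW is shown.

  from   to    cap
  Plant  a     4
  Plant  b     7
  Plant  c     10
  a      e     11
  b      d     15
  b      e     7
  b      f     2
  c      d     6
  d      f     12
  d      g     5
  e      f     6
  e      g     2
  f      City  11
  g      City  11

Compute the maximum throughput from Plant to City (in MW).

Augment Plant→b→f→City: bottleneck 2, flow now 2.
Augment Plant→a→e→f→City: bottleneck 4, flow now 6.
Augment Plant→b→d→f→City: bottleneck 5, flow now 11.
Augment Plant→c→d→g→City: bottleneck 5, flow now 16.
Augment Plant→c→d→b→e→g→City: bottleneck 1, flow now 17. (uses reverse residual edge)
No augmenting path remains; maximum flow = 17.
In the residual graph, reachable from Plant: {Plant, c}.
Min-cut edges: Plant→a (4), Plant→b (7), c→d (6); capacity 4 + 7 + 6 = 17.
This cut is saturated, so no flow can exceed 17.

17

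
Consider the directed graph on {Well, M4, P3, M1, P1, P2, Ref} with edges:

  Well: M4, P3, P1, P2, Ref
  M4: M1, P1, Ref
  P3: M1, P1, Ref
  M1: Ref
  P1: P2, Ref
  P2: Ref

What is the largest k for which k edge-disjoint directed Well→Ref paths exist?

5

Assign every edge capacity 1; by Menger, the answer equals the max flow.
Path Well→Ref (+1); total 1.
Path Well→M4→Ref (+1); total 2.
Path Well→P3→Ref (+1); total 3.
Path Well→P1→Ref (+1); total 4.
Path Well→P2→Ref (+1); total 5.
No residual Well→Ref path; max flow = 5.
Certifying cut of size 5: {Well→M4, Well→P1, Well→P2, Well→P3, Well→Ref}.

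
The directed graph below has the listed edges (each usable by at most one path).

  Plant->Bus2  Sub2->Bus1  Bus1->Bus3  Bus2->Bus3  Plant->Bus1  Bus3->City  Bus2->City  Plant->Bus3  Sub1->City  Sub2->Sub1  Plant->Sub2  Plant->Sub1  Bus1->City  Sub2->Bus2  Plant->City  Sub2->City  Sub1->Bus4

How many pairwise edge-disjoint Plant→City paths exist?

Assign every edge capacity 1; by Menger, the answer equals the max flow.
Path Plant→City (+1); total 1.
Path Plant→Sub2→City (+1); total 2.
Path Plant→Sub1→City (+1); total 3.
Path Plant→Bus1→City (+1); total 4.
Path Plant→Bus3→City (+1); total 5.
Path Plant→Bus2→City (+1); total 6.
No residual Plant→City path; max flow = 6.
Certifying cut of size 6: {Plant→Bus1, Plant→Bus2, Plant→Bus3, Plant→City, Plant→Sub1, Plant→Sub2}.

6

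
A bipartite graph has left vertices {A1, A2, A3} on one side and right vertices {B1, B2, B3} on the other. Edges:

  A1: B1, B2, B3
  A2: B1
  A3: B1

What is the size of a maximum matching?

Unit-capacity flow: source→left, listed edges, right→sink; max matching = max flow.
Augmenting path A1→B1 (+1); matched 1.
Augmenting path A2→B1→A1→B2 (+1); matched 2.
No augmenting path remains; maximum matching = 2.
König certificate: {A1, B1} is a vertex cover of size 2 (every listed pair touches it), so no matching can be larger.

2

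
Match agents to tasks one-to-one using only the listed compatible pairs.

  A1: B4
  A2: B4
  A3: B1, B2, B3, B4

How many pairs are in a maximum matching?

2

Unit-capacity flow: source→left, listed edges, right→sink; max matching = max flow.
Augmenting path A1→B4 (+1); matched 1.
Augmenting path A3→B1 (+1); matched 2.
No augmenting path remains; maximum matching = 2.
König certificate: {A3, B4} is a vertex cover of size 2 (every listed pair touches it), so no matching can be larger.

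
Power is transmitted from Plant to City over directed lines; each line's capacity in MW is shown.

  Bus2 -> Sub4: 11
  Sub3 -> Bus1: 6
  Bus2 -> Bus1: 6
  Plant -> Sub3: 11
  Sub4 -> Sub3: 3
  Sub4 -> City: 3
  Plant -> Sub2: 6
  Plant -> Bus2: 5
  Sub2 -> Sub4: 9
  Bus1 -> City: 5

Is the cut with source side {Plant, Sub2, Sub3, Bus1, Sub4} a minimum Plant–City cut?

No — its capacity is 13, but the minimum cut has capacity 8.

Given cut capacity: 5 + 5 + 3 = 13.
Augment Plant→Sub2→Sub4→City: bottleneck 3, flow now 3.
Augment Plant→Bus2→Bus1→City: bottleneck 5, flow now 8.
No augmenting path remains; maximum flow = 8.
In the residual graph, reachable from Plant: {Plant, Sub2, Bus2, Sub3, Bus1, Sub4}.
Min-cut edges: Bus1→City (5), Sub4→City (3); capacity 5 + 3 = 8.
Cut capacity 13 exceeds the max flow 8, so it is not minimum.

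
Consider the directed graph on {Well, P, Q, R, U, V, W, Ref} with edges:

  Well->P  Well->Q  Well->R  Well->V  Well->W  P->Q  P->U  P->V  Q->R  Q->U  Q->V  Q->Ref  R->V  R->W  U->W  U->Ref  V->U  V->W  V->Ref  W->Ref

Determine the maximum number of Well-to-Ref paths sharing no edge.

Assign every edge capacity 1; by Menger, the answer equals the max flow.
Path Well→Q→Ref (+1); total 1.
Path Well→V→Ref (+1); total 2.
Path Well→W→Ref (+1); total 3.
Path Well→P→U→Ref (+1); total 4.
No residual Well→Ref path; max flow = 4.
Certifying cut of size 4: {Q→Ref, U→Ref, V→Ref, W→Ref}.

4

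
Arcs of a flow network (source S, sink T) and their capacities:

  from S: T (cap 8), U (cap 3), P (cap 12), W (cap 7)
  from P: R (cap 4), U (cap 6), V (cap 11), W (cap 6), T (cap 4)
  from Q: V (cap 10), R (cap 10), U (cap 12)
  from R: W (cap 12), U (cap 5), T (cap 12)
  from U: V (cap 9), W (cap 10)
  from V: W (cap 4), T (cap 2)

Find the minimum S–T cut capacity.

Augment S→T: bottleneck 8, flow now 8.
Augment S→P→T: bottleneck 4, flow now 12.
Augment S→P→R→T: bottleneck 4, flow now 16.
Augment S→P→V→T: bottleneck 2, flow now 18.
No augmenting path remains; maximum flow = 18.
By max-flow min-cut, the minimum cut capacity equals the max flow.
In the residual graph, reachable from S: {S, P, U, V, W}.
Min-cut edges: S→T (8), P→R (4), P→T (4), V→T (2); capacity 8 + 4 + 4 + 2 = 18.

18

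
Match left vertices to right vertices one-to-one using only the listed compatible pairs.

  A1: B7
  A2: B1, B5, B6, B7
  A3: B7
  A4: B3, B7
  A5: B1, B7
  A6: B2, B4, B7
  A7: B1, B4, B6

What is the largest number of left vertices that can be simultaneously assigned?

6

Unit-capacity flow: source→left, listed edges, right→sink; max matching = max flow.
Augmenting path A1→B7 (+1); matched 1.
Augmenting path A2→B1 (+1); matched 2.
Augmenting path A4→B3 (+1); matched 3.
Augmenting path A6→B2 (+1); matched 4.
Augmenting path A7→B4 (+1); matched 5.
Augmenting path A5→B1→A2→B5 (+1); matched 6.
No augmenting path remains; maximum matching = 6.
König certificate: {A2, A4, A5, A6, A7, B7} is a vertex cover of size 6 (every listed pair touches it), so no matching can be larger.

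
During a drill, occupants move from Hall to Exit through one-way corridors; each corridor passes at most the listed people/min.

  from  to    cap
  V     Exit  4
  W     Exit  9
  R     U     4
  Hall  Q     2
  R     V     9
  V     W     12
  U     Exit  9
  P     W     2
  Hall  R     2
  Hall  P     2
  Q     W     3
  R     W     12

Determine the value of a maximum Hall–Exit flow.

6

Augment Hall→P→W→Exit: bottleneck 2, flow now 2.
Augment Hall→Q→W→Exit: bottleneck 2, flow now 4.
Augment Hall→R→U→Exit: bottleneck 2, flow now 6.
No augmenting path remains; maximum flow = 6.
In the residual graph, reachable from Hall: {Hall}.
Min-cut edges: Hall→P (2), Hall→Q (2), Hall→R (2); capacity 2 + 2 + 2 = 6.
This cut is saturated, so no flow can exceed 6.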